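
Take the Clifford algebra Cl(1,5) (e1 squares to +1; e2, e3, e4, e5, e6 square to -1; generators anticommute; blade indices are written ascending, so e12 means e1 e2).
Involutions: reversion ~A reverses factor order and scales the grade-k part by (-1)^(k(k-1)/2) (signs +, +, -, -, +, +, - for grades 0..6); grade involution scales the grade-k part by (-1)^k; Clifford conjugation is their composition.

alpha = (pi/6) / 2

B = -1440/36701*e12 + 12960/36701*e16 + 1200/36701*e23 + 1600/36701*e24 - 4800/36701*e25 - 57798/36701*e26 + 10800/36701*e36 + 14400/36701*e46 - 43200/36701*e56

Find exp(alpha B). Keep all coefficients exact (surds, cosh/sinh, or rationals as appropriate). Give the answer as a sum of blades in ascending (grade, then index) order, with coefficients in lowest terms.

B^2 term by term: the squares give (-1440/36701)^2*(e12)^2 + (12960/36701)^2*(e16)^2 + (1200/36701)^2*(e23)^2 + (1600/36701)^2*(e24)^2 + (-4800/36701)^2*(e25)^2 + (-57798/36701)^2*(e26)^2 + (10800/36701)^2*(e36)^2 + (14400/36701)^2*(e46)^2 + (-43200/36701)^2*(e56)^2 = 2073600/1346963401*(+1) + 167961600/1346963401*(+1) + 1440000/1346963401*(-1) + 2560000/1346963401*(-1) + 23040000/1346963401*(-1) + 3340608804/1346963401*(-1) + 116640000/1346963401*(-1) + 207360000/1346963401*(-1) + 1866240000/1346963401*(-1) = -4 (each basis 2-blade squares to minus the product of its generators' squares); cross terms between blades sharing an index anticommute and cancel; the commuting (index-disjoint) pairs give grade-4 terms 2*c*c'*(blade product), which cancel blade by blade — e1236: -31104000/1346963401 + 31104000/1346963401 = 0; e1246: -41472000/1346963401 + 41472000/1346963401 = 0; e1256: 124416000/1346963401 - 124416000/1346963401 = 0; e2346: 34560000/1346963401 - 34560000/1346963401 = 0; e2356: -103680000/1346963401 + 103680000/1346963401 = 0; e2456: -138240000/1346963401 + 138240000/1346963401 = 0 — confirming B is simple. So B^2 = -4.
B^2 = -4 — since the square is negative, the closed form is circular: l = 2, alpha*l = pi/6, so exp(alpha B) = cos(pi/6) + (sin(pi/6)/2)*B = sqrt(3)/2 + (1/4)*B.
Answer: sqrt(3)/2 - 360/36701*e12 + 3240/36701*e16 + 300/36701*e23 + 400/36701*e24 - 1200/36701*e25 - 28899/73402*e26 + 2700/36701*e36 + 3600/36701*e46 - 10800/36701*e56


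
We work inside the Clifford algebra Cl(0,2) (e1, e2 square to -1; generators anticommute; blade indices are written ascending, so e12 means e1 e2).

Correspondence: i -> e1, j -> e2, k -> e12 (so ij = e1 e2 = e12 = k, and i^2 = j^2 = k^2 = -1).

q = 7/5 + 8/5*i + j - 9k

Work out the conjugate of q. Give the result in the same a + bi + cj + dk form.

In blades: q = 7/5 + 8/5*e1 + e2 - 9*e12.
Conjugation here is Clifford conjugation: the scalar is fixed and the grade-1 and grade-2 blades all flip sign, giving 7/5 - 8/5*e1 - e2 + 9*e12; translating back:
Answer: 7/5 - 8/5*i - j + 9k


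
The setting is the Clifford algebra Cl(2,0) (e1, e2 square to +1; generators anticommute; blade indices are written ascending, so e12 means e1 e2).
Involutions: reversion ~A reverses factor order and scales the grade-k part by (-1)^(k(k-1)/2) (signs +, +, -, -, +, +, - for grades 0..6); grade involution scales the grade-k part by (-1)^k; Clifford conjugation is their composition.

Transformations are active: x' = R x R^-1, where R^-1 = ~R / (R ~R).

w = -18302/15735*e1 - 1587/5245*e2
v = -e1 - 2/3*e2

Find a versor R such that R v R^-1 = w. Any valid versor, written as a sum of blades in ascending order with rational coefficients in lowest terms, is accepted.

Why this works: both vectors square to 13/9, so q(v) = q(w) and R = v + w = -34037/15735*e1 - 15251/15735*e2 carries v to w — its own direction survives, the complement (v - w)/2 flips.
Answer: -34037/15735*e1 - 15251/15735*e2


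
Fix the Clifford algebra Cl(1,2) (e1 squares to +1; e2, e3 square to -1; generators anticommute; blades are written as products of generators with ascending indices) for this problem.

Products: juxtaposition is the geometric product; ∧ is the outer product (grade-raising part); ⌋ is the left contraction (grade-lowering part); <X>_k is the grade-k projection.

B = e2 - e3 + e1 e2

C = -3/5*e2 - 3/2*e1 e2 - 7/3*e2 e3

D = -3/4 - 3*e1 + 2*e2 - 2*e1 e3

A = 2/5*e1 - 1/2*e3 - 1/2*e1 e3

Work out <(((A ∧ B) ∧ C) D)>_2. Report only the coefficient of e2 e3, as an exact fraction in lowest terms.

step 1: 2/5*e1 e2 - 2/5*e1 e3 + 1/2*e2 e3
step 2: -6/25*e1 e2 e3
step 3: -12/25*e2 - 12/25*e1 e3 + 18/25*e2 e3 + 9/50*e1 e2 e3
step 4: -12/25*e1 e3 + 18/25*e2 e3
Answer: 18/25


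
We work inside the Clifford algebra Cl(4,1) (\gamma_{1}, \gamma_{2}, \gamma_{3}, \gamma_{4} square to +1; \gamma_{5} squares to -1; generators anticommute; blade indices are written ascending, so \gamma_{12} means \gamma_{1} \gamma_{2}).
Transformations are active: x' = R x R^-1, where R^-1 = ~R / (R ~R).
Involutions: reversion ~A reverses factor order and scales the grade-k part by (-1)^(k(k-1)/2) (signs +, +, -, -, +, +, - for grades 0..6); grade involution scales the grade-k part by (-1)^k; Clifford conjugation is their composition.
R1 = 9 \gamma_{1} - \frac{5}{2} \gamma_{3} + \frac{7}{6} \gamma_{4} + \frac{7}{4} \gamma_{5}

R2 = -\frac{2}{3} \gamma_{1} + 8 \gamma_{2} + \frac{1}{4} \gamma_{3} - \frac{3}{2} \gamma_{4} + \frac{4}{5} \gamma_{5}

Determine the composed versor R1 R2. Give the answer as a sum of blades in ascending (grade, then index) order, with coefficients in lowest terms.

Distribute over the terms of R1 (each basis-blade product reordered to ascending indices, repeated generators contracted through their squares):
(9 \gamma_{1}) R2 = -6 + 72 \gamma_{12} + \frac{9}{4} \gamma_{13} - \frac{27}{2} \gamma_{14} + \frac{36}{5} \gamma_{15}
(-\frac{5}{2} \gamma_{3}) R2 = -\frac{5}{8} - \frac{5}{3} \gamma_{13} + 20 \gamma_{23} + \frac{15}{4} \gamma_{34} - 2 \gamma_{35}
(\frac{7}{6} \gamma_{4}) R2 = -\frac{7}{4} + \frac{7}{9} \gamma_{14} - \frac{28}{3} \gamma_{24} - \frac{7}{24} \gamma_{34} + \frac{14}{15} \gamma_{45}
(\frac{7}{4} \gamma_{5}) R2 = -\frac{7}{5} + \frac{7}{6} \gamma_{15} - 14 \gamma_{25} - \frac{7}{16} \gamma_{35} + \frac{21}{8} \gamma_{45}
Summing the partial products and collecting blades:
Answer: -\frac{391}{40} + 72 \gamma_{12} + \frac{7}{12} \gamma_{13} - \frac{229}{18} \gamma_{14} + \frac{251}{30} \gamma_{15} + 20 \gamma_{23} - \frac{28}{3} \gamma_{24} - 14 \gamma_{25} + \frac{83}{24} \gamma_{34} - \frac{39}{16} \gamma_{35} + \frac{427}{120} \gamma_{45}


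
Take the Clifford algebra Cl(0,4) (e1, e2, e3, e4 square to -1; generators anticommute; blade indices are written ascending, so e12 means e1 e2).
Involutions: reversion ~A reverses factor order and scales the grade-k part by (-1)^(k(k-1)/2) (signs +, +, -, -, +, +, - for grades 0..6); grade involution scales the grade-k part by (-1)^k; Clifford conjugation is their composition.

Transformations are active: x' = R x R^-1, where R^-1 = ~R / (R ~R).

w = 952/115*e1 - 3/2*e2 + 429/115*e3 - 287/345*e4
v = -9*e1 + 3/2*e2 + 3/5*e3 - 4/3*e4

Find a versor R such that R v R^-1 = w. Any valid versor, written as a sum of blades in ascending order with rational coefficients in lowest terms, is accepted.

Key observation: q(v) = q(w) = -76849/900 (sandwiches preserve the norm), so R = v + w = -83/115*e1 + 498/115*e3 - 249/115*e4 works whenever it is invertible — the component of v along it is kept and (v - w)/2 reverses, sending v to w.
Answer: -83/115*e1 + 498/115*e3 - 249/115*e4


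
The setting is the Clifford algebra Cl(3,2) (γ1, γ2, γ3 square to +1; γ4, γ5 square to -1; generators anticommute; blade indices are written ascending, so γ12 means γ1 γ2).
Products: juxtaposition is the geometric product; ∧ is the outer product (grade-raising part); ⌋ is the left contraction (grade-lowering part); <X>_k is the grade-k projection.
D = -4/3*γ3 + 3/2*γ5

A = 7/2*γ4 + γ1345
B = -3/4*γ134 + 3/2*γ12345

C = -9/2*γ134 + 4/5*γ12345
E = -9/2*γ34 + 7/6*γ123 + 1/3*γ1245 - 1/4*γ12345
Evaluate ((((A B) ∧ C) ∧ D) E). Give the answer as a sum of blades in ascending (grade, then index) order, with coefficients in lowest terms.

step 1: -3/2*γ2 + 3/4*γ5 + 21/8*γ13 + 21/4*γ1235
step 2: -27/4*γ1234 + 27/8*γ1345
step 3: -81/8*γ12345
step 4: 81/32 - 27/8*γ3 + 189/16*γ45 + 729/16*γ125
Answer: 81/32 - 27/8*γ3 + 189/16*γ45 + 729/16*γ125


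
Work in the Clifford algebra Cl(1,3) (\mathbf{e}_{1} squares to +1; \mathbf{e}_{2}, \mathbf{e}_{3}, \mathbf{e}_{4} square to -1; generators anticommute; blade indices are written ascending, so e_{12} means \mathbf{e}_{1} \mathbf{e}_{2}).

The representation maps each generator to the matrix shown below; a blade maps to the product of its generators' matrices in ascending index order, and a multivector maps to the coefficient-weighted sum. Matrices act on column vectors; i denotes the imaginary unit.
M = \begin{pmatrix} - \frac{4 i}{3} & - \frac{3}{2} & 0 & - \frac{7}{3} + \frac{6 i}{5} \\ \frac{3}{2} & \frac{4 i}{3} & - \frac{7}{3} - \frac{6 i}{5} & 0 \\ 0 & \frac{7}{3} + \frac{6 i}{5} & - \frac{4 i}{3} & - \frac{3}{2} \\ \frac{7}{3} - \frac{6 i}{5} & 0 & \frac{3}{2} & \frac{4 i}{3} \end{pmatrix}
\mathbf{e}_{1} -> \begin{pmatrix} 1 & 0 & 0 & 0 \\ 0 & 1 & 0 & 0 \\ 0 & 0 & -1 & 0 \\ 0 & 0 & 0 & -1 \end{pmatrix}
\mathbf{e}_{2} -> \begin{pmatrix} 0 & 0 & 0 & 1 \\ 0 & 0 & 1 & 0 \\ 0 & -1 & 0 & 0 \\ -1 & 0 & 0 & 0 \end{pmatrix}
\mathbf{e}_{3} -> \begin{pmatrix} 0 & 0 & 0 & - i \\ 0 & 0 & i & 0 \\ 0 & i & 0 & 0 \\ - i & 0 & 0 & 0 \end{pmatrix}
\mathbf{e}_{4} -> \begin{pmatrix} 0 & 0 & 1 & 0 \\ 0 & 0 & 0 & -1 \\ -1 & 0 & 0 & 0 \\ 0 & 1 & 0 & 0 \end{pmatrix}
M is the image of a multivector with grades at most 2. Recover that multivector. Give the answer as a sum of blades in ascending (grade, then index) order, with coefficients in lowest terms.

Method: the blade images are trace-orthogonal — tr(rho(e_A) rho(e_B)^-1) = 4 if A = B and 0 otherwise — and rho(e_A)^-1 = (e_A)^2 * rho(e_A) with (e_A)^2 = +1 or -1, so the coefficient of e_A in the preimage is (e_A)^2 * tr(M rho(e_A))/4.
Nonzero projections over blades of grade <= 2: e_{2}: (e_{2})^2 = -1, tr(M rho(e_{2})) = \frac{28}{3}, coefficient -\frac{7}{3}; e_{13}: (e_{13})^2 = +1, tr(M rho(e_{13})) = - \frac{24}{5}, coefficient -\frac{6}{5}; e_{23}: (e_{23})^2 = -1, tr(M rho(e_{23})) = - \frac{16}{3}, coefficient \frac{4}{3}; e_{24}: (e_{24})^2 = -1, tr(M rho(e_{24})) = 6, coefficient -\frac{3}{2}. Every other blade of grade <= 2 projects to 0.
Answer: -\frac{7}{3} e_{2} - \frac{6}{5} e_{13} + \frac{4}{3} e_{23} - \frac{3}{2} e_{24}


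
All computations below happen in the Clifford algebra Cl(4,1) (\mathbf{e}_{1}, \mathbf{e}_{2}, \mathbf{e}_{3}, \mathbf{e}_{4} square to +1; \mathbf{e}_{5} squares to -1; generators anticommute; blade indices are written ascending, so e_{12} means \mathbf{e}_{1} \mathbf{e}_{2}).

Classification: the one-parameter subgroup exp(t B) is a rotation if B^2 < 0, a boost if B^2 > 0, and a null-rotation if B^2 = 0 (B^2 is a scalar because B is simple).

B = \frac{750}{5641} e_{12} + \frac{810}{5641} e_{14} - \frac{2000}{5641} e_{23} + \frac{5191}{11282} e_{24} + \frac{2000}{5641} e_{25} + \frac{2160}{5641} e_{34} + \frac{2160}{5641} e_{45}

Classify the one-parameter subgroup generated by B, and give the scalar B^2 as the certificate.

B^2 term by term: the squares give (\frac{750}{5641})^2*(e_{12})^2 + (\frac{810}{5641})^2*(e_{14})^2 + (-\frac{2000}{5641})^2*(e_{23})^2 + (\frac{5191}{11282})^2*(e_{24})^2 + (\frac{2000}{5641})^2*(e_{25})^2 + (\frac{2160}{5641})^2*(e_{34})^2 + (\frac{2160}{5641})^2*(e_{45})^2 = \frac{562500}{31820881}*(-1) + \frac{656100}{31820881}*(-1) + \frac{4000000}{31820881}*(-1) + \frac{26946481}{127283524}*(-1) + \frac{4000000}{31820881}*(+1) + \frac{4665600}{31820881}*(-1) + \frac{4665600}{31820881}*(+1) = -\frac{1}{4} (each basis 2-blade squares to minus the product of its generators' squares); cross terms between blades sharing an index anticommute and cancel; the commuting (index-disjoint) pairs give grade-4 terms 2*c*c'*(blade product), which cancel blade by blade — e_{1234}: \frac{3240000}{31820881} - \frac{3240000}{31820881} = 0; e_{1245}: \frac{3240000}{31820881} - \frac{3240000}{31820881} = 0; e_{2345}: -\frac{8640000}{31820881} + \frac{8640000}{31820881} = 0 — confirming B is simple. So B^2 = -\frac{1}{4}.
Answer: rotation, certificate B^2 = -\frac{1}{4}. Check the certificate: B^2 = -\frac{1}{4}, and that sign is decisive whatever form B takes.


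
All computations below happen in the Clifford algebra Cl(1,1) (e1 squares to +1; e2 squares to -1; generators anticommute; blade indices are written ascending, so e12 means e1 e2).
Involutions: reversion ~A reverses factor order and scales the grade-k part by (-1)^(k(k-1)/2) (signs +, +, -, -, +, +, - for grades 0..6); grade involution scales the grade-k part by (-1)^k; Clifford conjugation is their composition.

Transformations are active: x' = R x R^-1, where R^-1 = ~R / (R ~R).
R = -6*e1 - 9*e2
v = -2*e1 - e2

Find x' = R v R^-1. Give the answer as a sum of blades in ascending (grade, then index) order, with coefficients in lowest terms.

~R = -6*e1 - 9*e2, and R ~R = -45, so R^-1 = ~R / (-45).
R v = 3 - 12*e12
Answer: 14/5*e1 + 11/5*e2


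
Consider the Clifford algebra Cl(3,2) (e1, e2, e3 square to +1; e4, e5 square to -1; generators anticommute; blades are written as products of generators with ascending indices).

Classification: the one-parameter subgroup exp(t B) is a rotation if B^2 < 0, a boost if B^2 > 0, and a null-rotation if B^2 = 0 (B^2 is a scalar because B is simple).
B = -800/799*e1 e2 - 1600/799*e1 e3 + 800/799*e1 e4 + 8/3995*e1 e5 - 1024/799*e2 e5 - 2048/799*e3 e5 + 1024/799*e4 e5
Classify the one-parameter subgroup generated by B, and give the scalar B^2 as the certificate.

B^2 term by term: the squares give (-800/799)^2*(e1 e2)^2 + (-1600/799)^2*(e1 e3)^2 + (800/799)^2*(e1 e4)^2 + (8/3995)^2*(e1 e5)^2 + (-1024/799)^2*(e2 e5)^2 + (-2048/799)^2*(e3 e5)^2 + (1024/799)^2*(e4 e5)^2 = 640000/638401*(-1) + 2560000/638401*(-1) + 640000/638401*(+1) + 64/15960025*(+1) + 1048576/638401*(+1) + 4194304/638401*(+1) + 1048576/638401*(-1) = 64/25 (each basis 2-blade squares to minus the product of its generators' squares); cross terms between blades sharing an index anticommute and cancel; the commuting (index-disjoint) pairs give grade-4 terms 2*c*c'*(blade product), which cancel blade by blade — e1 e2 e3 e5: 3276800/638401 - 3276800/638401 = 0; e1 e2 e4 e5: -1638400/638401 + 1638400/638401 = 0; e1 e3 e4 e5: -3276800/638401 + 3276800/638401 = 0 — confirming B is simple. So B^2 = 64/25.
Answer: boost, certificate B^2 = 64/25. The invariant at work: B^2 = 64/25 is unchanged by conjugation, hence its sign classifies the subgroup whatever basis B is written in.


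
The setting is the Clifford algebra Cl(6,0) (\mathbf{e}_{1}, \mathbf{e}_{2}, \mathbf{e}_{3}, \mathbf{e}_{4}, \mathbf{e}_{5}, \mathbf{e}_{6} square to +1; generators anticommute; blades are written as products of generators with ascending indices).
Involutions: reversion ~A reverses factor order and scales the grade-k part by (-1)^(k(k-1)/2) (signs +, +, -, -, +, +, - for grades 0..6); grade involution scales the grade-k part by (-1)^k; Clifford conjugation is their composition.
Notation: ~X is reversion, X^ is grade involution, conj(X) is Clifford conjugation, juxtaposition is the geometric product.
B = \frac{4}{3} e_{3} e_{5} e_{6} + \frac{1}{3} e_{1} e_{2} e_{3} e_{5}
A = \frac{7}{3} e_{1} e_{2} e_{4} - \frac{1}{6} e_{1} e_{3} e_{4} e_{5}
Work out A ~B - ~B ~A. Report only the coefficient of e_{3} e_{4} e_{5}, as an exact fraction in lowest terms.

first term: -\frac{1}{18} e_{2} e_{4} + \frac{2}{9} e_{1} e_{4} e_{6} + \frac{7}{9} e_{3} e_{4} e_{5} + \frac{28}{9} e_{1} e_{2} e_{3} e_{4} e_{5} e_{6}
second term: \frac{1}{18} e_{2} e_{4} + \frac{2}{9} e_{1} e_{4} e_{6} - \frac{7}{9} e_{3} e_{4} e_{5} + \frac{28}{9} e_{1} e_{2} e_{3} e_{4} e_{5} e_{6}
Answer: \frac{14}{9}


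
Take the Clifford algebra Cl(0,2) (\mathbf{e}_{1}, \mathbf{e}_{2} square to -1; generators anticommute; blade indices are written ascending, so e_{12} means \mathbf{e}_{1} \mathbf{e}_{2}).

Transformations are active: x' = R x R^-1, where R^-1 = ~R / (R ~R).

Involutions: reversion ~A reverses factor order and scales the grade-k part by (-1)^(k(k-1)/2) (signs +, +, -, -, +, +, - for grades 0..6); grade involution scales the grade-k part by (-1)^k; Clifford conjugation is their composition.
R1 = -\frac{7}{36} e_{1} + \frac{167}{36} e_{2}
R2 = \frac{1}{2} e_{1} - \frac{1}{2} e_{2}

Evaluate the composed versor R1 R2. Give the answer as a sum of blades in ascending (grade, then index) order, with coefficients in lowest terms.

Distribute over the terms of R1 (each basis-blade product reordered to ascending indices, repeated generators contracted through their squares):
(-\frac{7}{36} e_{1}) R2 = \frac{7}{72} + \frac{7}{72} e_{12}
(\frac{167}{36} e_{2}) R2 = \frac{167}{72} - \frac{167}{72} e_{12}
Summing the partial products and collecting blades:
Answer: \frac{29}{12} - \frac{20}{9} e_{12}


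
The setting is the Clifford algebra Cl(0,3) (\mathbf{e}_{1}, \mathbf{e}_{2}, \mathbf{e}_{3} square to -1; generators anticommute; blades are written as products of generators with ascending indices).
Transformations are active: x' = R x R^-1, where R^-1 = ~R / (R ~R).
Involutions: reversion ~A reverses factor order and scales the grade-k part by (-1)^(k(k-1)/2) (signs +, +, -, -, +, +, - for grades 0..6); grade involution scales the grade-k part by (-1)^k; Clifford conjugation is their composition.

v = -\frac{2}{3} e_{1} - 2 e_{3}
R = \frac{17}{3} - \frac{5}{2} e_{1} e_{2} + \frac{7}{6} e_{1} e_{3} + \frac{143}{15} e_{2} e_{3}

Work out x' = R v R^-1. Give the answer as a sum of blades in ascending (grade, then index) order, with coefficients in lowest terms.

~R = \frac{17}{3} + \frac{5}{2} e_{1} e_{2} - \frac{7}{6} e_{1} e_{3} - \frac{143}{15} e_{2} e_{3}, and R ~R = \frac{19591}{150}, so R^-1 = ~R / (\frac{19591}{150}).
R v = -\frac{13}{9} e_{1} + \frac{311}{15} e_{2} - \frac{109}{9} e_{3} - \frac{61}{45} e_{1} e_{2} e_{3}
Answer: \frac{34}{99} e_{1} + \frac{24730}{13563} e_{2} + \frac{13576}{13563} e_{3}


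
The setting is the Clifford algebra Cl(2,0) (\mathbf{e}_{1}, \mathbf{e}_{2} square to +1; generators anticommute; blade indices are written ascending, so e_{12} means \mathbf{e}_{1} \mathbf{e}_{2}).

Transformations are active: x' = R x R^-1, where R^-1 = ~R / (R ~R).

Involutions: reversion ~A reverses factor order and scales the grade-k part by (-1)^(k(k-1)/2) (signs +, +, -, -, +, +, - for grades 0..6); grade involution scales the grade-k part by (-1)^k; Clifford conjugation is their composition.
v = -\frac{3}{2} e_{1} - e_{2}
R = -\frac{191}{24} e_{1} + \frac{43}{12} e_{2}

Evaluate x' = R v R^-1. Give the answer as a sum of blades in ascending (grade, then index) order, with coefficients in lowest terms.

~R = -\frac{191}{24} e_{1} + \frac{43}{12} e_{2}, and R ~R = \frac{43877}{576}, so R^-1 = ~R / (\frac{43877}{576}).
R v = \frac{401}{48} + \frac{40}{3} e_{12}
Answer: -\frac{21551}{87754} e_{1} + \frac{78363}{43877} e_{2}


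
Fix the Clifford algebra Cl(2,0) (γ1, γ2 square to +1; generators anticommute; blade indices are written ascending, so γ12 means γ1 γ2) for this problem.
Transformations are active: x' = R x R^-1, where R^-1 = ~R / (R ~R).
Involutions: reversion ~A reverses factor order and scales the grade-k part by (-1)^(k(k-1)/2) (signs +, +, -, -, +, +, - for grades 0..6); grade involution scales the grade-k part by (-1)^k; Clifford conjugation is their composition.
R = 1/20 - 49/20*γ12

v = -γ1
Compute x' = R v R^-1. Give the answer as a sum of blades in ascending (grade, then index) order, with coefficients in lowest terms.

~R = 1/20 + 49/20*γ12, and R ~R = 1201/200, so R^-1 = ~R / (1201/200).
R v = -1/20*γ1 - 49/20*γ2
Answer: 1200/1201*γ1 - 49/1201*γ2


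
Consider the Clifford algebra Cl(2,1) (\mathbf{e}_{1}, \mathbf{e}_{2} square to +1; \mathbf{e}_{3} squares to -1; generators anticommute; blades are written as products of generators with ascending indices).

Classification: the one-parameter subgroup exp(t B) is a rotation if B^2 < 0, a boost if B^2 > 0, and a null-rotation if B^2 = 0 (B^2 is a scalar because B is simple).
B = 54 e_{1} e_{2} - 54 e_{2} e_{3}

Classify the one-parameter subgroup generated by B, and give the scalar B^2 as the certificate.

B^2 term by term: the squares give (54)^2*(e_{1} e_{2})^2 + (-54)^2*(e_{2} e_{3})^2 = 2916*(-1) + 2916*(+1) = 0 (each basis 2-blade squares to minus the product of its generators' squares); cross terms between blades sharing an index anticommute and cancel. So B^2 = 0.
Answer: null-rotation, certificate B^2 = 0. No conjugation can change B^2 = 0; the sign gives the class.


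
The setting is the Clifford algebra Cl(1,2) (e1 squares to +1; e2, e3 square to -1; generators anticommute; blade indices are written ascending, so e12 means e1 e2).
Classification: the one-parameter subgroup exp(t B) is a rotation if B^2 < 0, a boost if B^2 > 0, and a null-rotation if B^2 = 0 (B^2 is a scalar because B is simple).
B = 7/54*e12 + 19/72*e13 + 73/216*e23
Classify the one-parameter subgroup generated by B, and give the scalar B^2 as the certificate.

B^2 term by term: the squares give (7/54)^2*(e12)^2 + (19/72)^2*(e13)^2 + (73/216)^2*(e23)^2 = 49/2916*(+1) + 361/5184*(+1) + 5329/46656*(-1) = -1/36 (each basis 2-blade squares to minus the product of its generators' squares); cross terms between blades sharing an index anticommute and cancel. So B^2 = -1/36.
Answer: rotation, certificate B^2 = -1/36. No conjugation can change B^2 = -1/36; the sign gives the class.


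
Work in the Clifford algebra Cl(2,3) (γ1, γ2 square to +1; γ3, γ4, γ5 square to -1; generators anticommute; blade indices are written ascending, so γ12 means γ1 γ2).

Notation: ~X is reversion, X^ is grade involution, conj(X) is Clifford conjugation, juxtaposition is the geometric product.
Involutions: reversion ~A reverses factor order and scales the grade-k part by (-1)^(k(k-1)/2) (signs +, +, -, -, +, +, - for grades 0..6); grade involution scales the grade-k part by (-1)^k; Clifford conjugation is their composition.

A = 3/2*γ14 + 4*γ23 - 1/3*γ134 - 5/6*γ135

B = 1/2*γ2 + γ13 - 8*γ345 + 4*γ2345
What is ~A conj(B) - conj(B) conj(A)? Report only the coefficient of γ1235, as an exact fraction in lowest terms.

first term: -2*γ3 - 1/3*γ4 - 5/6*γ5 - 4*γ12 - 20/3*γ14 + 8/3*γ15 + 3/2*γ34 - 16*γ45 + 31/12*γ124 - 4/3*γ125 + 12*γ135 - 32*γ245 - 1/6*γ1234 + 67/12*γ1235
second term: 2*γ3 + 1/3*γ4 + 5/6*γ5 + 4*γ12 - 20/3*γ14 + 8/3*γ15 - 3/2*γ34 - 16*γ45 - 49/12*γ124 + 4/3*γ125 - 12*γ135 + 32*γ245 - 1/6*γ1234 - 77/12*γ1235
Answer: 12


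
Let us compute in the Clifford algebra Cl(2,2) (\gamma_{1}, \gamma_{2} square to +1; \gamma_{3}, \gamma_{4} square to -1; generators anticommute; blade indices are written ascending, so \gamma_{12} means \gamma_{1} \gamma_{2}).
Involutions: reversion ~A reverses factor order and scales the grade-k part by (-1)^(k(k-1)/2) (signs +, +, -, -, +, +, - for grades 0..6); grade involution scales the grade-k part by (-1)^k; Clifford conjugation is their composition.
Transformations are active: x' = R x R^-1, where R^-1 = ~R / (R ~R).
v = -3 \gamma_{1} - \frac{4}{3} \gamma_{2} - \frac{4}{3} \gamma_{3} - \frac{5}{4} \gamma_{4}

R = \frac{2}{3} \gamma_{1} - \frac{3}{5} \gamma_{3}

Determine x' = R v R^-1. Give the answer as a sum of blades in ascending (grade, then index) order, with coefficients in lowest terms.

~R = \frac{2}{3} \gamma_{1} - \frac{3}{5} \gamma_{3}, and R ~R = \frac{19}{225}, so R^-1 = ~R / (\frac{19}{225}).
R v = -\frac{14}{5} - \frac{8}{9} \gamma_{12} - \frac{121}{45} \gamma_{13} - \frac{5}{6} \gamma_{14} - \frac{4}{5} \gamma_{23} + \frac{3}{4} \gamma_{34}
Answer: -\frac{783}{19} \gamma_{1} + \frac{4}{3} \gamma_{2} + \frac{2344}{57} \gamma_{3} + \frac{5}{4} \gamma_{4}


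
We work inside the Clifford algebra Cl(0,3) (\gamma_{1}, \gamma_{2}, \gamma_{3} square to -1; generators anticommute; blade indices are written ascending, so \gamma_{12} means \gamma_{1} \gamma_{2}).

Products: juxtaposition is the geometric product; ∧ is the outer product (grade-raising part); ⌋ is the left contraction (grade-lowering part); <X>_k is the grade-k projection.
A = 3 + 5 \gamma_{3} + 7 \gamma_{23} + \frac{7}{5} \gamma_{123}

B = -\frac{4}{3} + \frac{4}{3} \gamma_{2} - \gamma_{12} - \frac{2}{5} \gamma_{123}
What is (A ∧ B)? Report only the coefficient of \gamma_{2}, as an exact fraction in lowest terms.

step 1: -4 + 4 \gamma_{2} - \frac{20}{3} \gamma_{3} - 3 \gamma_{12} - 16 \gamma_{23} - \frac{121}{15} \gamma_{123}
Answer: 4


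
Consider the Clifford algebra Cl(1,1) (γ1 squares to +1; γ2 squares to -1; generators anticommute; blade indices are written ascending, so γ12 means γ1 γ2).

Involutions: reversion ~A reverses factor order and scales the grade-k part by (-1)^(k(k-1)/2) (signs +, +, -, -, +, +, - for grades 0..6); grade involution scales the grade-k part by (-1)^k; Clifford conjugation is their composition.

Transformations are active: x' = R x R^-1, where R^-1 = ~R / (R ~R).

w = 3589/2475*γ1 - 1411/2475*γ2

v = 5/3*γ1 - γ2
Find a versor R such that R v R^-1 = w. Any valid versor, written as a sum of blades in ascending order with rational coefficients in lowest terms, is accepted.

Key observation: q(v) = q(w) = 16/9 (sandwiches preserve the norm), so R = v + w = 7714/2475*γ1 - 3886/2475*γ2 works whenever it is invertible — the component of v along it is kept and (v - w)/2 reverses, sending v to w.
Answer: 7714/2475*γ1 - 3886/2475*γ2


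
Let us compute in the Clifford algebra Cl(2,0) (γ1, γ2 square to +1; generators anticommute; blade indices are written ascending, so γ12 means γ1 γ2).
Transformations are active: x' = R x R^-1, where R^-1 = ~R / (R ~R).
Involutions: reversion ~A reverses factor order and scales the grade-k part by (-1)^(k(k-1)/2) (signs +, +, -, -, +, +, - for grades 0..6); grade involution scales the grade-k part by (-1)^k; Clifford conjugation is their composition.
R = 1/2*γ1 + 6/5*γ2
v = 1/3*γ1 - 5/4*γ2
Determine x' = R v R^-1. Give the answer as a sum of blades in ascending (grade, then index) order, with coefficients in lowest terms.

~R = 1/2*γ1 + 6/5*γ2, and R ~R = 169/100, so R^-1 = ~R / (169/100).
R v = -4/3 - 41/40*γ12
Answer: -569/507*γ1 - 435/676*γ2


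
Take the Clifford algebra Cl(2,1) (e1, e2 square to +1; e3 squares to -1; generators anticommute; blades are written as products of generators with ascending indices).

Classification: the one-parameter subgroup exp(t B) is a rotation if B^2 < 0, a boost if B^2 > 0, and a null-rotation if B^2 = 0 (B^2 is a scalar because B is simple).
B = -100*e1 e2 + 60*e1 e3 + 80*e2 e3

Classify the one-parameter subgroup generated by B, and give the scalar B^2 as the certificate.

B^2 term by term: the squares give (-100)^2*(e1 e2)^2 + (60)^2*(e1 e3)^2 + (80)^2*(e2 e3)^2 = 10000*(-1) + 3600*(+1) + 6400*(+1) = 0 (each basis 2-blade squares to minus the product of its generators' squares); cross terms between blades sharing an index anticommute and cancel. So B^2 = 0.
Answer: null-rotation, certificate B^2 = 0. Why this suffices: the scalar 0 survives any versor conjugation, so its sign alone determines the class however B is presented.


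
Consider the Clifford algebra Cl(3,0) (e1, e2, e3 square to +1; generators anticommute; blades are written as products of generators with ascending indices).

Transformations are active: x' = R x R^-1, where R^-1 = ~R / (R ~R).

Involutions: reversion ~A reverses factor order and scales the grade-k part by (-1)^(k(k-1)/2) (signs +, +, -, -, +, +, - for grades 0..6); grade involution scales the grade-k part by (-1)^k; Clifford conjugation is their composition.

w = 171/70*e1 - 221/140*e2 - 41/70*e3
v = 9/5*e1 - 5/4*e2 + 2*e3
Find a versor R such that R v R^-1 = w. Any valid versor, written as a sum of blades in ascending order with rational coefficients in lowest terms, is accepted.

R = v + w = 297/70*e1 - 99/35*e2 + 99/70*e3 works: the equal norms (3521/400) guarantee its sandwich swaps v into w.
Answer: 297/70*e1 - 99/35*e2 + 99/70*e3


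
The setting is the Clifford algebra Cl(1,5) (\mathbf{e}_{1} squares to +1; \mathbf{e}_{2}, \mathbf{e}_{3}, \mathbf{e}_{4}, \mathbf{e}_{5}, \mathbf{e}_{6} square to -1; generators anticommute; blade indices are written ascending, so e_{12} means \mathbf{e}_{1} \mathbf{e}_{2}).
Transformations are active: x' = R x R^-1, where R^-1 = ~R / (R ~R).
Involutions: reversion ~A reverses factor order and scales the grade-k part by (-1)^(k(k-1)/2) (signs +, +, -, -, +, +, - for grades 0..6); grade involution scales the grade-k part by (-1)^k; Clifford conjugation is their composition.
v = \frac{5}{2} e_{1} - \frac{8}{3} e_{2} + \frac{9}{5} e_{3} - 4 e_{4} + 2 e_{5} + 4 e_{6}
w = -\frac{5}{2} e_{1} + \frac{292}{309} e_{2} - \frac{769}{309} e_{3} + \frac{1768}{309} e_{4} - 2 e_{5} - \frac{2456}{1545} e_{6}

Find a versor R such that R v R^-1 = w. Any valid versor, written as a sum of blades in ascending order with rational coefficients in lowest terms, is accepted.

Equal squares first: v^2 = w^2 = -\frac{36091}{900}. Then v + w = -\frac{532}{309} e_{2} - \frac{1064}{1545} e_{3} + \frac{532}{309} e_{4} + \frac{3724}{1545} e_{6} is a versor taking v to w, provided it is invertible.
Answer: -\frac{532}{309} e_{2} - \frac{1064}{1545} e_{3} + \frac{532}{309} e_{4} + \frac{3724}{1545} e_{6}


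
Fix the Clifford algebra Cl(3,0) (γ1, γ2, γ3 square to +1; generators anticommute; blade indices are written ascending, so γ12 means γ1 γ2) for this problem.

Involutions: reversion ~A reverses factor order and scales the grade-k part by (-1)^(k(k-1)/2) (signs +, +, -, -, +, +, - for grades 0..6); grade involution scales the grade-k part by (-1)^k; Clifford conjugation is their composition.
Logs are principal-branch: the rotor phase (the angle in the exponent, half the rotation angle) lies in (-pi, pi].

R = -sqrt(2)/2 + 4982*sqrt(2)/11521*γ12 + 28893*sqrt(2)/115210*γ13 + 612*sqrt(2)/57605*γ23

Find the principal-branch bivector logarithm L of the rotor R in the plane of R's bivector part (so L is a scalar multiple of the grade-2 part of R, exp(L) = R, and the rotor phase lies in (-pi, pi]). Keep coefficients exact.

The scalar part of R is -sqrt(2)/2, and that scalar determines the rotor phase on the principal branch; recovering the unit plane as bivector-part over sine of the phase gives L = phase * plane.
Concretely: cos(phase) = -sqrt(2)/2 gives phase = ±3*pi/4, and since phase/sin(phase) is even the sign is immaterial: L = (phase/sin(phase)) * <R>_2 = (3*sqrt(2)*pi/4) * <R>_2.
Answer: 7473*pi/11521*γ12 + 86679*pi/230420*γ13 + 918*pi/57605*γ23


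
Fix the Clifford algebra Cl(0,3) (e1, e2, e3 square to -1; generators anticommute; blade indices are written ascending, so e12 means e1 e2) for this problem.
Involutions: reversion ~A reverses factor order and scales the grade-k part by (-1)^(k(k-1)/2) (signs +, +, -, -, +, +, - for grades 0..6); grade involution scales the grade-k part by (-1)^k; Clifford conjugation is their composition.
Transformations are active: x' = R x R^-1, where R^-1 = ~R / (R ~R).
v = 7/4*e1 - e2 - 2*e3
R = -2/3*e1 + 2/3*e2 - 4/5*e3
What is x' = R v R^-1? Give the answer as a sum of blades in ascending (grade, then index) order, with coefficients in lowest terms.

~R = -2/3*e1 + 2/3*e2 - 4/5*e3, and R ~R = -344/225, so R^-1 = ~R / (-344/225).
R v = 7/30 - 1/2*e12 + 41/15*e13 - 32/15*e23
Answer: -133/86*e1 + 137/172*e2 + 193/86*e3


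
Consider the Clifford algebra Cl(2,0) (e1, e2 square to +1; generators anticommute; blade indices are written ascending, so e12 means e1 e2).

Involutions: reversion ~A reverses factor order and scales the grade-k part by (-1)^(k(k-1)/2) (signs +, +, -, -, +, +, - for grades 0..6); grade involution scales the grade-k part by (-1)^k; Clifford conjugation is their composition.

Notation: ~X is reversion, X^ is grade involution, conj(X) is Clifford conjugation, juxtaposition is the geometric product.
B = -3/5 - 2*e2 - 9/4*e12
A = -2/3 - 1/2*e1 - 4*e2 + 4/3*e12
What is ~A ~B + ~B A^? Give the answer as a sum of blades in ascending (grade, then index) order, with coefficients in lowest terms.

first term: 57/5 + 359/30*e1 + 313/120*e2 + 3/10*e12
second term: -53/5 + 341/30*e1 - 263/120*e2 - 13/10*e12
Answer: 4/5 + 70/3*e1 + 5/12*e2 - e12


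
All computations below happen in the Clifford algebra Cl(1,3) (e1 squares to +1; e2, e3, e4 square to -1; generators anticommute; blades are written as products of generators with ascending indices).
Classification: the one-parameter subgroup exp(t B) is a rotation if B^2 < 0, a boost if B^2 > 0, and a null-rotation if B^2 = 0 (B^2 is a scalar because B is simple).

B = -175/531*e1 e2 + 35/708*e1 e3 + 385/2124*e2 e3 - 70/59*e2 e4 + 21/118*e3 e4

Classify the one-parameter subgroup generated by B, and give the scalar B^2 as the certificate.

B^2 term by term: the squares give (-175/531)^2*(e1 e2)^2 + (35/708)^2*(e1 e3)^2 + (385/2124)^2*(e2 e3)^2 + (-70/59)^2*(e2 e4)^2 + (21/118)^2*(e3 e4)^2 = 30625/281961*(+1) + 1225/501264*(+1) + 148225/4511376*(-1) + 4900/3481*(-1) + 441/13924*(-1) = -49/36 (each basis 2-blade squares to minus the product of its generators' squares); cross terms between blades sharing an index anticommute and cancel; the commuting (index-disjoint) pairs give grade-4 terms 2*c*c'*(blade product), which cancel blade by blade — e1 e2 e3 e4: -1225/10443 + 1225/10443 = 0 — confirming B is simple. So B^2 = -49/36.
Answer: rotation, certificate B^2 = -49/36. One invariant decides it: the square -49/36 survives every conjugation, and its sign is exactly the classification.


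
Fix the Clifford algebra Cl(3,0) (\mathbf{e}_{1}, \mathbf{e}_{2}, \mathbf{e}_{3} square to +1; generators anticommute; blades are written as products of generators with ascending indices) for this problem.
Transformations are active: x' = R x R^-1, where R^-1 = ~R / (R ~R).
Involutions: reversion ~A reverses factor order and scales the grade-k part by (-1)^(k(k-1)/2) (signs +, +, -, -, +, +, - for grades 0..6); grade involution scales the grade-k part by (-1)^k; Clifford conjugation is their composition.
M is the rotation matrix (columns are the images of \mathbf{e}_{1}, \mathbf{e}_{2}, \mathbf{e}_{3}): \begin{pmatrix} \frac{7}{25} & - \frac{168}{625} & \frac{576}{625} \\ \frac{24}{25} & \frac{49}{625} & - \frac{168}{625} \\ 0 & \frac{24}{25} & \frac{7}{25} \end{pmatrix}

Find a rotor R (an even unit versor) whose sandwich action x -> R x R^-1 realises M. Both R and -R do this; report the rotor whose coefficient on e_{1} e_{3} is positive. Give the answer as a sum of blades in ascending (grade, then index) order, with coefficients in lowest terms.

Method: write R = a + b12*e_{1} e_{2} + b13*e_{1} e_{3} + b23*e_{2} e_{3} with a^2 + b12^2 + b13^2 + b23^2 = 1 (so R^-1 = ~R). Expanding the columns R e_j ~R gives tr M = 4a^2 - 1 and, from the antisymmetric part, M21 - M12 = -4a*b12, M13 - M31 = 4a*b13, M32 - M23 = -4a*b23.
Here tr M = \frac{399}{625}, so a^2 = (1 + tr M)/4 = \frac{256}{625} and a = ±\frac{16}{25}. Taking a = \frac{16}{25}: M21 - M12 = \frac{768}{625}, M13 - M31 = \frac{576}{625}, M32 - M23 = \frac{768}{625}, giving b12 = -\frac{12}{25}, b13 = \frac{9}{25}, b23 = -\frac{12}{25}, i.e. R = \frac{16}{25} - \frac{12}{25} e_{1} e_{2} + \frac{9}{25} e_{1} e_{3} - \frac{12}{25} e_{2} e_{3}.
Its e_{1} e_{3} coefficient is already positive.
Answer: \frac{16}{25} - \frac{12}{25} e_{1} e_{2} + \frac{9}{25} e_{1} e_{3} - \frac{12}{25} e_{2} e_{3}. Sheet selection: the two-to-one cover makes ±R indistinguishable at the matrix level (trace \frac{399}{625}), so uniqueness comes from the required sign on e_{1} e_{3}.


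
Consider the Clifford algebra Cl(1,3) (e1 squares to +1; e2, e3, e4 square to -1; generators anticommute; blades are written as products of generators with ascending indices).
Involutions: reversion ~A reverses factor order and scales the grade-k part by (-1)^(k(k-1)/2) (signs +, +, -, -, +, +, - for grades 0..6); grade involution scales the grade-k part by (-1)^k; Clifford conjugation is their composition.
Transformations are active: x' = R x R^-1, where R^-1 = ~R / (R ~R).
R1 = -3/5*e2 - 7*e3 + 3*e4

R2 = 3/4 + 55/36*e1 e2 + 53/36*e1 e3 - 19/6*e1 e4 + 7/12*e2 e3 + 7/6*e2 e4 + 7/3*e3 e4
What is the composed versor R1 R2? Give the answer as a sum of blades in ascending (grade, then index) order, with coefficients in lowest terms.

Distribute over the terms of R1 (each basis-blade product reordered to ascending indices, repeated generators contracted through their squares):
(-3/5*e2) R2 = -11/12*e1 - 9/20*e2 + 7/20*e3 + 7/10*e4 + 53/60*e1 e2 e3 - 19/10*e1 e2 e4 - 7/5*e2 e3 e4
(-7*e3) R2 = -371/36*e1 - 49/12*e2 - 21/4*e3 + 49/3*e4 - 385/36*e1 e2 e3 - 133/6*e1 e3 e4 + 49/6*e2 e3 e4
(3*e4) R2 = -19/2*e1 + 7/2*e2 + 7*e3 + 9/4*e4 + 55/12*e1 e2 e4 + 53/12*e1 e3 e4 + 7/4*e2 e3 e4
Summing the partial products and collecting blades:
Answer: -373/18*e1 - 31/30*e2 + 21/10*e3 + 1157/60*e4 - 883/90*e1 e2 e3 + 161/60*e1 e2 e4 - 71/4*e1 e3 e4 + 511/60*e2 e3 e4


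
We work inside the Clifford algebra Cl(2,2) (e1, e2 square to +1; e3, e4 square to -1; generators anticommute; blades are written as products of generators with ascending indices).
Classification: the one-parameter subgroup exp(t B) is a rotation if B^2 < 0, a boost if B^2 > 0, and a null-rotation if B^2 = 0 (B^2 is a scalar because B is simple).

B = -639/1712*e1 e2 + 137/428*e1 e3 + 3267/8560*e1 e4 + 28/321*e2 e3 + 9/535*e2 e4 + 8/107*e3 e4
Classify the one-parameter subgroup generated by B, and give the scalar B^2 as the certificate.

B^2 term by term: the squares give (-639/1712)^2*(e1 e2)^2 + (137/428)^2*(e1 e3)^2 + (3267/8560)^2*(e1 e4)^2 + (28/321)^2*(e2 e3)^2 + (9/535)^2*(e2 e4)^2 + (8/107)^2*(e3 e4)^2 = 408321/2930944*(-1) + 18769/183184*(+1) + 10673289/73273600*(+1) + 784/103041*(+1) + 81/286225*(+1) + 64/11449*(-1) = 1/9 (each basis 2-blade squares to minus the product of its generators' squares); cross terms between blades sharing an index anticommute and cancel; the commuting (index-disjoint) pairs give grade-4 terms 2*c*c'*(blade product), which cancel blade by blade — e1 e2 e3 e4: -639/11449 - 1233/114490 + 7623/114490 = 0 — confirming B is simple. So B^2 = 1/9.
Answer: boost, certificate B^2 = 1/9. Certificate logic: 1/9 is a conjugation-invariant scalar, so its sign fixes rotation versus boost versus null-rotation outright.


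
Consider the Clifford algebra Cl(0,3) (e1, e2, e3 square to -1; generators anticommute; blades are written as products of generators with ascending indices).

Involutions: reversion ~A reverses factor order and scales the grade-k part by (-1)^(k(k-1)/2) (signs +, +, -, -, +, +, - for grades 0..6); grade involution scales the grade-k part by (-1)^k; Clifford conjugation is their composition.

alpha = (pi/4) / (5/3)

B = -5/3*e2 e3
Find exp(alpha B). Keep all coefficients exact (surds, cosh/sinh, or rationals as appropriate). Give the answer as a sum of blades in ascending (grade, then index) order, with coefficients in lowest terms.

B^2 = (-5/3)^2*(e2 e3)^2 = 25/9*(-1) = -25/9 (a basis 2-blade squares to minus the product of its generators' squares).
B^2 = -25/9 — B^2 < 0, so the exponential closes trigonometrically: l = 5/3, alpha*l = pi/4, so exp(alpha B) = cos(pi/4) + (sin(pi/4)/(5/3))*B = sqrt(2)/2 + (3*sqrt(2)/10)*B.
Answer: sqrt(2)/2 - sqrt(2)/2*e2 e3


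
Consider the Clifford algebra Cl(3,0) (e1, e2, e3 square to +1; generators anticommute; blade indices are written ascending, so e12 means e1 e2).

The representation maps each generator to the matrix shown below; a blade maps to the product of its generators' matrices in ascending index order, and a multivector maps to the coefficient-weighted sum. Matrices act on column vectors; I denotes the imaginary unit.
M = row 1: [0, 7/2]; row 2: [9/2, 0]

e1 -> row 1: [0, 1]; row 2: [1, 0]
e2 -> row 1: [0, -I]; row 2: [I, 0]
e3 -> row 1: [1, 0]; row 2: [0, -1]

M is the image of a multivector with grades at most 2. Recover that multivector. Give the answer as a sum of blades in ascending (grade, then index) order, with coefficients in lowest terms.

Method: 1, rho(e1), rho(e2), rho(e3) form a trace-orthogonal basis of the 2x2 complex matrices (tr(X Y) = 2 if X = Y, else 0), so M = m0*1 + m1*rho(e1) + m2*rho(e2) + m3*rho(e3) with m0 = tr(M)/2 = 0, m1 = tr(M rho(e1))/2 = 4, m2 = tr(M rho(e2))/2 = -I/2, m3 = tr(M rho(e3))/2 = 0.
Multiplying table entries, the bivector images are rho(e12) = I*rho(e3), rho(e13) = -I*rho(e2), rho(e23) = I*rho(e1); with real blade coefficients the real parts of m0..m3 are the coefficients of 1, e1, e2, e3 and the imaginary parts give the bivectors (e23: Im m1, e13: -Im m2, e12: Im m3).
Answer: 4*e1 + 1/2*e13
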